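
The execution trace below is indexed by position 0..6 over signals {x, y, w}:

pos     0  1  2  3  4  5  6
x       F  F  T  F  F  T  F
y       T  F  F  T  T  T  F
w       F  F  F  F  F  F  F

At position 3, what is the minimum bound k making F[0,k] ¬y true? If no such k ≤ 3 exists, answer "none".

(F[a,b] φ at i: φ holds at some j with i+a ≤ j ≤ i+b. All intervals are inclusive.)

Scan j = 3,4,… for ¬y:
  j=3: fails
  j=4: fails
  j=5: fails
  j=6: holds
First hit at j=6, so smallest k = 6-3 = 3.

3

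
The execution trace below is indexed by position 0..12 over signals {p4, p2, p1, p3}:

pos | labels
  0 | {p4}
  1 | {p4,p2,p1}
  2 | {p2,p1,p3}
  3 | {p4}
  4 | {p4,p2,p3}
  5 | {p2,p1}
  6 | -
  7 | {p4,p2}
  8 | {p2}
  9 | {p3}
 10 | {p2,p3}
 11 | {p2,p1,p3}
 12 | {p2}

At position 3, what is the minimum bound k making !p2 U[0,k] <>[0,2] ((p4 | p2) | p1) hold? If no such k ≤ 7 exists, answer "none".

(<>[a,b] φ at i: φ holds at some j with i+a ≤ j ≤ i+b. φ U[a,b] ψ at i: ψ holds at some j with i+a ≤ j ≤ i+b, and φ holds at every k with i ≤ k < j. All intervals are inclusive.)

0

Need earliest j ≥ 3 with <>[0,2] ((p4 | p2) | p1), and !p2 at every k in [3,j-1].
  j=3: rhs holds (empty prefix). k = 0.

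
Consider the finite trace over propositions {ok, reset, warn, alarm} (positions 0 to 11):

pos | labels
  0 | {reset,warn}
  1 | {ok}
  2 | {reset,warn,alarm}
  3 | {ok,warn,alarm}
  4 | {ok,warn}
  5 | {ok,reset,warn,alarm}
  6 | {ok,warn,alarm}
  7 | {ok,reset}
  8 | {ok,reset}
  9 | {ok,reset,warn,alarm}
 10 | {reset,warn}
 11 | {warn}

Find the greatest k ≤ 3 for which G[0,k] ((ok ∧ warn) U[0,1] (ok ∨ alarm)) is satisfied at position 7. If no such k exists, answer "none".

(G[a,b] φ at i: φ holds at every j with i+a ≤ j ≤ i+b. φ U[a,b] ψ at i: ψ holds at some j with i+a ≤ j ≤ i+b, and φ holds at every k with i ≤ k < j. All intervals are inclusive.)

((ok ∧ warn) U[0,1] (ok ∨ alarm)) must hold from j=7 onward; find where it first fails.
  j=7: holds
  j=8: holds
  j=9: holds
  j=10: fails
Holds on [7,9], so largest k = 2.

2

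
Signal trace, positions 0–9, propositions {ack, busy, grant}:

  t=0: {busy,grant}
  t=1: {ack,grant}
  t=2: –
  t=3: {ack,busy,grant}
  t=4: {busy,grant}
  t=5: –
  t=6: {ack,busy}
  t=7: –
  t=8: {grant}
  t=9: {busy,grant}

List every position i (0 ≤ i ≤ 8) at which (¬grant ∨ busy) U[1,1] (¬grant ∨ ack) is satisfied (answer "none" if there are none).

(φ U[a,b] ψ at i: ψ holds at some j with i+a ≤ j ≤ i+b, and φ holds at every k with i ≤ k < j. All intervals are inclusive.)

0, 2, 4, 5, 6

Evaluate at each i in [0,8]:
  i=0: ✓ (rhs at j=1; lhs holds on [0,0])
  i=1: ✗ (lhs fails at k=1 before rhs at j=2)
  i=2: ✓ (rhs at j=3; lhs holds on [2,2])
  i=3: ✗ (no rhs in [4,4])
  i=4: ✓ (rhs at j=5; lhs holds on [4,4])
  i=5: ✓ (rhs at j=6; lhs holds on [5,5])
  i=6: ✓ (rhs at j=7; lhs holds on [6,6])
  i=7: ✗ (no rhs in [8,8])
  i=8: ✗ (no rhs in [9,9])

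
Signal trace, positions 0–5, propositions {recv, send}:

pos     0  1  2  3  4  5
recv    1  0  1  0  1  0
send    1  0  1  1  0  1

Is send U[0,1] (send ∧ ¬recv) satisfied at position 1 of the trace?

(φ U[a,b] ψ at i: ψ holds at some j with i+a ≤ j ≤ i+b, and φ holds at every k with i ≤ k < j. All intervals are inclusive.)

Does not hold

Need some j in [1,2] with (send ∧ ¬recv), and send at every k in [1,j-1].
  j=1: (send ∧ ¬recv) false.
  j=2: (send ∧ ¬recv) false.
No j in the window works → until fails.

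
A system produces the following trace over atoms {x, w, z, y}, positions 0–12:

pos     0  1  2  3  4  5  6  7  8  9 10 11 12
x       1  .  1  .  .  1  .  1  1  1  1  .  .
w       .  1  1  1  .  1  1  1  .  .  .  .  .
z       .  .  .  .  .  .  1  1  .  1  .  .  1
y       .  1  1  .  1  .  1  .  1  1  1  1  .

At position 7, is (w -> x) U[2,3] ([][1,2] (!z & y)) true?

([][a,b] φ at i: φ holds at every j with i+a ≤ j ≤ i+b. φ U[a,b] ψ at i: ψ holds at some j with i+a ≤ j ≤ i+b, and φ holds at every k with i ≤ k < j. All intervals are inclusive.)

True

Need some j in [9,10] with [][1,2] (!z & y), and (w -> x) at every k in [7,j-1].
  j=9: [][1,2] (!z & y) holds; (w -> x) holds at every k in [7,8] → satisfied.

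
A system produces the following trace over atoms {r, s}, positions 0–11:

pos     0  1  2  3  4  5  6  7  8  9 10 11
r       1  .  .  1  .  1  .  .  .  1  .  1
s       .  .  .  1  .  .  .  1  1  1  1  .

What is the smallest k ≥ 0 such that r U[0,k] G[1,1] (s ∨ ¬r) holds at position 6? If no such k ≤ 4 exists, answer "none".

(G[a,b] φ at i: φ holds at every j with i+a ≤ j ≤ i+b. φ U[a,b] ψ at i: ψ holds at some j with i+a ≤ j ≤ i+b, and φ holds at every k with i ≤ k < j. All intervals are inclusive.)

0

Need earliest j ≥ 6 with G[1,1] (s ∨ ¬r), and r at every k in [6,j-1].
  j=6: rhs holds (empty prefix). k = 0.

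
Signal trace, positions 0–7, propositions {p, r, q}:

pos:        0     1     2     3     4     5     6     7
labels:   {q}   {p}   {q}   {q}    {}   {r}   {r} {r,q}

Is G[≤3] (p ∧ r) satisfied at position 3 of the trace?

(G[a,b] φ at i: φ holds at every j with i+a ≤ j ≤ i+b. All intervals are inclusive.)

Does not hold

Check (p ∧ r) at every j in [3,6]:
  j=3: false
  j=4: false
  j=5: false
  j=6: false
Fails at j=3 → formula fails.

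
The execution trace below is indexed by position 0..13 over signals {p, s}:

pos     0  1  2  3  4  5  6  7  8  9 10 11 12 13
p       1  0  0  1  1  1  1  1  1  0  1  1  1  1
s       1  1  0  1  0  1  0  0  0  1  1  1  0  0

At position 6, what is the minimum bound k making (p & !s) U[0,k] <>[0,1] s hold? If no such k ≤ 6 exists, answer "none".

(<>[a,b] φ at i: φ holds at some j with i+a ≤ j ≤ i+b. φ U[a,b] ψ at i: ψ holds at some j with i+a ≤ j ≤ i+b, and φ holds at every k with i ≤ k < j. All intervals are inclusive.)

Need earliest j ≥ 6 with <>[0,1] s, and (p & !s) at every k in [6,j-1].
  j=6: rhs fails.
  j=7: rhs fails.
  j=8: rhs holds; lhs holds on [6,7]. k = 2.

2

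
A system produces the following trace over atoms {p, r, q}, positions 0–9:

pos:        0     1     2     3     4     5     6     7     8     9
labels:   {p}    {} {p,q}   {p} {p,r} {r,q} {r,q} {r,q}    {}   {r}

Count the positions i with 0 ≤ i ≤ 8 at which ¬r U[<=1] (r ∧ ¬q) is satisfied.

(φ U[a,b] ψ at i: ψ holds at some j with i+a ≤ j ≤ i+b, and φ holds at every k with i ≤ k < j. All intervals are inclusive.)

3

Evaluate at each i in [0,8]:
  i=0: ✗ (no rhs in [0,1])
  i=1: ✗ (no rhs in [1,2])
  i=2: ✗ (no rhs in [2,3])
  i=3: ✓ (rhs at j=4; lhs holds on [3,3])
  i=4: ✓ (rhs at j=4)
  i=5: ✗ (no rhs in [5,6])
  i=6: ✗ (no rhs in [6,7])
  i=7: ✗ (no rhs in [7,8])
  i=8: ✓ (rhs at j=9; lhs holds on [8,8])
Positions where it holds: {3, 4, 8} → 3.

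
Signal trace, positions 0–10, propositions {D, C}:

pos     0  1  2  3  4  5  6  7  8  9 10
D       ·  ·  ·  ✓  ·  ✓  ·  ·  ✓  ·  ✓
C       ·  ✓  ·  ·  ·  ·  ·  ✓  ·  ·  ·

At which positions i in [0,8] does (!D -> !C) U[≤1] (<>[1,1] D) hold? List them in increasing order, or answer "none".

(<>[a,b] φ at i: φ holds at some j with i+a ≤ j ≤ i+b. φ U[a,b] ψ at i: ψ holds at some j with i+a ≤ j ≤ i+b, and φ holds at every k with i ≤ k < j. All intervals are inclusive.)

2, 3, 4, 6, 7, 8

Evaluate at each i in [0,8]:
  i=0: ✗ (no rhs in [0,1])
  i=1: ✗ (lhs fails at k=1 before rhs at j=2)
  i=2: ✓ (rhs at j=2)
  i=3: ✓ (rhs at j=4; lhs holds on [3,3])
  i=4: ✓ (rhs at j=4)
  i=5: ✗ (no rhs in [5,6])
  i=6: ✓ (rhs at j=7; lhs holds on [6,6])
  i=7: ✓ (rhs at j=7)
  i=8: ✓ (rhs at j=9; lhs holds on [8,8])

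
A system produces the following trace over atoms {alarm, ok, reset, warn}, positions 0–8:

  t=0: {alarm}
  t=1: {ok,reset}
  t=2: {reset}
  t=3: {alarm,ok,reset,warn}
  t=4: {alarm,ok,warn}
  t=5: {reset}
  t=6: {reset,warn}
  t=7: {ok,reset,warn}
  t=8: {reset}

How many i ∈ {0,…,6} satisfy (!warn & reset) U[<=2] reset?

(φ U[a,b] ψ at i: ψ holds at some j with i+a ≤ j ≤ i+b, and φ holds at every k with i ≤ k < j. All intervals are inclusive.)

Evaluate at each i in [0,6]:
  i=0: ✗ (lhs fails at k=0 before rhs at j=1)
  i=1: ✓ (rhs at j=1)
  i=2: ✓ (rhs at j=2)
  i=3: ✓ (rhs at j=3)
  i=4: ✗ (lhs fails at k=4 before rhs at j=5)
  i=5: ✓ (rhs at j=5)
  i=6: ✓ (rhs at j=6)
Positions where it holds: {1, 2, 3, 5, 6} → 5.

5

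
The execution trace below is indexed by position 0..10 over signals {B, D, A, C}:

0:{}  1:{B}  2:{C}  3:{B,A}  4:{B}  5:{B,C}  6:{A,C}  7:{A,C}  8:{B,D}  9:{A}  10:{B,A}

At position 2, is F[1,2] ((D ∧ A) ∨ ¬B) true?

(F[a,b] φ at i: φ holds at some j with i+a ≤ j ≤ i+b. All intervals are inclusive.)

Check ((D ∧ A) ∨ ¬B) at each j in [3,4]:
  j=3: false
  j=4: false
No position in the window satisfies it → formula fails.

No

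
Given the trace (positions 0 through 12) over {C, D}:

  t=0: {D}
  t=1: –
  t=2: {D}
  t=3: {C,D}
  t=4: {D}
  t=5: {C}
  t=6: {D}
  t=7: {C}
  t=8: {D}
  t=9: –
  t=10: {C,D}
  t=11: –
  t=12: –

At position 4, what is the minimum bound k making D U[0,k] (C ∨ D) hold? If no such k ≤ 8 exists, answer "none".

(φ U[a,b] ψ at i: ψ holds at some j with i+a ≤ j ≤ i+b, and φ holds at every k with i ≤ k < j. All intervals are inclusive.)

Need earliest j ≥ 4 with (C ∨ D), and D at every k in [4,j-1].
  j=4: rhs holds (empty prefix). k = 0.

0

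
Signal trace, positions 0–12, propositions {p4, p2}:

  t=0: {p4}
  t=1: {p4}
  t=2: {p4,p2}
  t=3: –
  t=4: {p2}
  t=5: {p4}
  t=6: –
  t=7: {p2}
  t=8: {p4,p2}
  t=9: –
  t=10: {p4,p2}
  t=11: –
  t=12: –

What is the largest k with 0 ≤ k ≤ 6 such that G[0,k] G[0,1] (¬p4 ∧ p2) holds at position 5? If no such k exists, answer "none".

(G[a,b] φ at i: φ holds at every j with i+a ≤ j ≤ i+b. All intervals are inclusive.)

none

G[0,1] (¬p4 ∧ p2) must hold from j=5 onward; find where it first fails.
  j=5: fails → no k works.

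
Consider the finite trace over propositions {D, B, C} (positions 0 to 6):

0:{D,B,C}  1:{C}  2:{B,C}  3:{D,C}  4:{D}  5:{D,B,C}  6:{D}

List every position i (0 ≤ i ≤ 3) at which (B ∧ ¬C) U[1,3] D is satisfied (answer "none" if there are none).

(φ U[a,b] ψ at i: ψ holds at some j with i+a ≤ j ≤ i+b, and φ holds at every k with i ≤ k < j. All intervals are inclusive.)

none

Evaluate at each i in [0,3]:
  i=0: ✗ (lhs fails at k=0 before rhs at j=3)
  i=1: ✗ (lhs fails at k=1 before rhs at j=3)
  i=2: ✗ (lhs fails at k=2 before rhs at j=3)
  i=3: ✗ (lhs fails at k=3 before rhs at j=4)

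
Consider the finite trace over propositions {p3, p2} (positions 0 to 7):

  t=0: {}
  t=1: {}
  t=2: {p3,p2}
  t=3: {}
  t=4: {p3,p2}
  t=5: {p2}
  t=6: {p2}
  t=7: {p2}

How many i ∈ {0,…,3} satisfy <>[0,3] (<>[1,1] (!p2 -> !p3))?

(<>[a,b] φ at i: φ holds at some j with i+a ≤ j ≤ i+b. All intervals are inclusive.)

Evaluate at each i in [0,3]:
  i=0: ✓ (witness j=0)
  i=1: ✓ (witness j=1)
  i=2: ✓ (witness j=2)
  i=3: ✓ (witness j=3)
Positions where it holds: {0, 1, 2, 3} → 4.

4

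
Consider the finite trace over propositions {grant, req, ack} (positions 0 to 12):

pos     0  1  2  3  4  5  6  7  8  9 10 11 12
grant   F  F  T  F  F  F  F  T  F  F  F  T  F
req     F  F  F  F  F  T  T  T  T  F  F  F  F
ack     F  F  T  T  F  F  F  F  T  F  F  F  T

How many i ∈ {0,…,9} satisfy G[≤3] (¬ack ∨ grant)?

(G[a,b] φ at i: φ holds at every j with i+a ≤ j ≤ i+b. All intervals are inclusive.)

1

Evaluate at each i in [0,9]:
  i=0: ✗ (fails at j=3)
  i=1: ✗ (fails at j=3)
  i=2: ✗ (fails at j=3)
  i=3: ✗ (fails at j=3)
  i=4: ✓ (all of [4,7])
  i=5: ✗ (fails at j=8)
  i=6: ✗ (fails at j=8)
  i=7: ✗ (fails at j=8)
  i=8: ✗ (fails at j=8)
  i=9: ✗ (fails at j=12)
Positions where it holds: {4} → 1.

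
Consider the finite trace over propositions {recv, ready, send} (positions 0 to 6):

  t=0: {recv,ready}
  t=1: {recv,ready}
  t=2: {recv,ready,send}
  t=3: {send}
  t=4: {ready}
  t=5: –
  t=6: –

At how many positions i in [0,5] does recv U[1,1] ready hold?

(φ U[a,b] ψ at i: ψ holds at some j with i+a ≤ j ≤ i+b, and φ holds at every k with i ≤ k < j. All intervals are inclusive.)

Evaluate at each i in [0,5]:
  i=0: ✓ (rhs at j=1; lhs holds on [0,0])
  i=1: ✓ (rhs at j=2; lhs holds on [1,1])
  i=2: ✗ (no rhs in [3,3])
  i=3: ✗ (lhs fails at k=3 before rhs at j=4)
  i=4: ✗ (no rhs in [5,5])
  i=5: ✗ (no rhs in [6,6])
Positions where it holds: {0, 1} → 2.

2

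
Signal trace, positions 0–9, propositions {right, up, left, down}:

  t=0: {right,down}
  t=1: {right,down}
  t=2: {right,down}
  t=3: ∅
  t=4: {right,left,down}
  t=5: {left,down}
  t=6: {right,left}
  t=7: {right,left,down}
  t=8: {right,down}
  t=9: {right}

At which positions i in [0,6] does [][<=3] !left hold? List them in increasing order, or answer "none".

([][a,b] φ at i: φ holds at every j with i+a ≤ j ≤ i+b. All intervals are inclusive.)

0

Evaluate at each i in [0,6]:
  i=0: ✓ (all of [0,3])
  i=1: ✗ (fails at j=4)
  i=2: ✗ (fails at j=4)
  i=3: ✗ (fails at j=4)
  i=4: ✗ (fails at j=4)
  i=5: ✗ (fails at j=5)
  i=6: ✗ (fails at j=6)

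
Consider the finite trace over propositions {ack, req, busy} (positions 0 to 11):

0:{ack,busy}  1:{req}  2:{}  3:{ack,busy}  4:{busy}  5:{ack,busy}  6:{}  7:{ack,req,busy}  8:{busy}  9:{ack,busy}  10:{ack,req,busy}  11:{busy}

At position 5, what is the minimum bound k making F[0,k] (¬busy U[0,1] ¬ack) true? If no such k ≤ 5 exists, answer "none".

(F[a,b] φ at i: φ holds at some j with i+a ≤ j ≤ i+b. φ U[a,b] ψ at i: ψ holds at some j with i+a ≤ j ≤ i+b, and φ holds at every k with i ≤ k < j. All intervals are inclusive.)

1

Scan j = 5,6,… for (¬busy U[0,1] ¬ack):
  j=5: fails
  j=6: holds
First hit at j=6, so smallest k = 6-5 = 1.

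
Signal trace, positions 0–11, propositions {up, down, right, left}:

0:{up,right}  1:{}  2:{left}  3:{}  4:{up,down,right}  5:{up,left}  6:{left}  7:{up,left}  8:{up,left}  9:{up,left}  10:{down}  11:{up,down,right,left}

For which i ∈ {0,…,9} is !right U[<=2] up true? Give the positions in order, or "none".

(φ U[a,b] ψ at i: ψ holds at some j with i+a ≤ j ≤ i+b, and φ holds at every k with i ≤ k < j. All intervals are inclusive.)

Evaluate at each i in [0,9]:
  i=0: ✓ (rhs at j=0)
  i=1: ✗ (no rhs in [1,3])
  i=2: ✓ (rhs at j=4; lhs holds on [2,3])
  i=3: ✓ (rhs at j=4; lhs holds on [3,3])
  i=4: ✓ (rhs at j=4)
  i=5: ✓ (rhs at j=5)
  i=6: ✓ (rhs at j=7; lhs holds on [6,6])
  i=7: ✓ (rhs at j=7)
  i=8: ✓ (rhs at j=8)
  i=9: ✓ (rhs at j=9)

0, 2, 3, 4, 5, 6, 7, 8, 9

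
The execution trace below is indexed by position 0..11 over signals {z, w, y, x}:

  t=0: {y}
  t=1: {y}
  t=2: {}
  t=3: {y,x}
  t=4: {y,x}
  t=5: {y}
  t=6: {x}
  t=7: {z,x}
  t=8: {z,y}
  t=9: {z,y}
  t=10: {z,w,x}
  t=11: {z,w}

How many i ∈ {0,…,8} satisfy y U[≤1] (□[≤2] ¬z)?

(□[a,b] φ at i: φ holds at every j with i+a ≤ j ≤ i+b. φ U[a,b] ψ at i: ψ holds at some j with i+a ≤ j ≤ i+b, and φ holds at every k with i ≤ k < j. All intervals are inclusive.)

Evaluate at each i in [0,8]:
  i=0: ✓ (rhs at j=0)
  i=1: ✓ (rhs at j=1)
  i=2: ✓ (rhs at j=2)
  i=3: ✓ (rhs at j=3)
  i=4: ✓ (rhs at j=4)
  i=5: ✗ (no rhs in [5,6])
  i=6: ✗ (no rhs in [6,7])
  i=7: ✗ (no rhs in [7,8])
  i=8: ✗ (no rhs in [8,9])
Positions where it holds: {0, 1, 2, 3, 4} → 5.

5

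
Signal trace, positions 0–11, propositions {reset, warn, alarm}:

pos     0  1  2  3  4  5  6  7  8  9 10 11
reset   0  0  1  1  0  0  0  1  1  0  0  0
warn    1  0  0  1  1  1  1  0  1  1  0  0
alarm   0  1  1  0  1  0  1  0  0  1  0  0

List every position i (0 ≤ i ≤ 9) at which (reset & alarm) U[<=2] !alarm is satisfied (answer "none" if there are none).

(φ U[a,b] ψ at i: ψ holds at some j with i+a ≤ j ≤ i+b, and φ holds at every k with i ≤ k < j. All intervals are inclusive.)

Evaluate at each i in [0,9]:
  i=0: ✓ (rhs at j=0)
  i=1: ✗ (lhs fails at k=1 before rhs at j=3)
  i=2: ✓ (rhs at j=3; lhs holds on [2,2])
  i=3: ✓ (rhs at j=3)
  i=4: ✗ (lhs fails at k=4 before rhs at j=5)
  i=5: ✓ (rhs at j=5)
  i=6: ✗ (lhs fails at k=6 before rhs at j=7)
  i=7: ✓ (rhs at j=7)
  i=8: ✓ (rhs at j=8)
  i=9: ✗ (lhs fails at k=9 before rhs at j=10)

0, 2, 3, 5, 7, 8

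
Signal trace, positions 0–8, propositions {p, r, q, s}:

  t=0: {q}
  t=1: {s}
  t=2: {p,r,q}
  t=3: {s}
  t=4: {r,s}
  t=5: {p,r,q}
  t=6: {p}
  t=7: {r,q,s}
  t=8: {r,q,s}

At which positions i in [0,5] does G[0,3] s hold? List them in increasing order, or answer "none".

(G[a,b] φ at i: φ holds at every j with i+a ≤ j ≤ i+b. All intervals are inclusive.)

none

Evaluate at each i in [0,5]:
  i=0: ✗ (fails at j=0)
  i=1: ✗ (fails at j=2)
  i=2: ✗ (fails at j=2)
  i=3: ✗ (fails at j=5)
  i=4: ✗ (fails at j=5)
  i=5: ✗ (fails at j=5)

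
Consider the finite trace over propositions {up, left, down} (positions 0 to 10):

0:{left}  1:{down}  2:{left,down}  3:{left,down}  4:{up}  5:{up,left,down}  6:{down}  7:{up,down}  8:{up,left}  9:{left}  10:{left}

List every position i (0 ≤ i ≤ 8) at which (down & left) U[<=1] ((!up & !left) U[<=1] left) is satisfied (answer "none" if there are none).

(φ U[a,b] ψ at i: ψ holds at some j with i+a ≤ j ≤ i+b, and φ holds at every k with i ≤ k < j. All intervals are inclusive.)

Evaluate at each i in [0,8]:
  i=0: ✓ (rhs at j=0)
  i=1: ✓ (rhs at j=1)
  i=2: ✓ (rhs at j=2)
  i=3: ✓ (rhs at j=3)
  i=4: ✗ (lhs fails at k=4 before rhs at j=5)
  i=5: ✓ (rhs at j=5)
  i=6: ✗ (no rhs in [6,7])
  i=7: ✗ (lhs fails at k=7 before rhs at j=8)
  i=8: ✓ (rhs at j=8)

0, 1, 2, 3, 5, 8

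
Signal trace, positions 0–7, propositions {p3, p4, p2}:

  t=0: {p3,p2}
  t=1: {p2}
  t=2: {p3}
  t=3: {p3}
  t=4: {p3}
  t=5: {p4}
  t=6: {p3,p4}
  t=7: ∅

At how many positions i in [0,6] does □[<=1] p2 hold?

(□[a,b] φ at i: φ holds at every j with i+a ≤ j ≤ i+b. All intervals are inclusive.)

1

Evaluate at each i in [0,6]:
  i=0: ✓ (all of [0,1])
  i=1: ✗ (fails at j=2)
  i=2: ✗ (fails at j=2)
  i=3: ✗ (fails at j=3)
  i=4: ✗ (fails at j=4)
  i=5: ✗ (fails at j=5)
  i=6: ✗ (fails at j=6)
Positions where it holds: {0} → 1.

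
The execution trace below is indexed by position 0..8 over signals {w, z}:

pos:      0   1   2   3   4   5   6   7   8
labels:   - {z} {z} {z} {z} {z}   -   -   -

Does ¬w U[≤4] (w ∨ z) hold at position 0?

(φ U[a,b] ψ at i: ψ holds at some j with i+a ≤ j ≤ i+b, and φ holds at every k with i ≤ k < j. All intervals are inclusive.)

Yes

Need some j in [0,4] with (w ∨ z), and ¬w at every k in [0,j-1].
  j=0: (w ∨ z) false.
  j=1: (w ∨ z) holds; ¬w holds at every k in [0,0] → satisfied.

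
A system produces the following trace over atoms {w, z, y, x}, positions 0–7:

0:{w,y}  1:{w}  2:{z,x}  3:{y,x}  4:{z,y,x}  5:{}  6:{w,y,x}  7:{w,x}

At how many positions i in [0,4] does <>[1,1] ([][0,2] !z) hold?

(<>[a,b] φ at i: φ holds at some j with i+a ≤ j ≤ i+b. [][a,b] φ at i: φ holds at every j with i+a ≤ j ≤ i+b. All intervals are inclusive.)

Evaluate at each i in [0,4]:
  i=0: ✗ (none in [1,1])
  i=1: ✗ (none in [2,2])
  i=2: ✗ (none in [3,3])
  i=3: ✗ (none in [4,4])
  i=4: ✓ (witness j=5)
Positions where it holds: {4} → 1.

1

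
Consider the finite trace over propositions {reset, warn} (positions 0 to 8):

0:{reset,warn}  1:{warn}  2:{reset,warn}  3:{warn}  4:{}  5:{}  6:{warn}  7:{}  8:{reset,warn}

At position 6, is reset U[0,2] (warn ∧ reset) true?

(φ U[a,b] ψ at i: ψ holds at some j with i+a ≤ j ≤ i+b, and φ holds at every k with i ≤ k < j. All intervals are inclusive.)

Need some j in [6,8] with (warn ∧ reset), and reset at every k in [6,j-1].
  j=6: (warn ∧ reset) false.
  j=7: (warn ∧ reset) false.
  j=8: (warn ∧ reset) holds, but reset fails at k=6 → not this j.
No j in the window works → until fails.

Does not hold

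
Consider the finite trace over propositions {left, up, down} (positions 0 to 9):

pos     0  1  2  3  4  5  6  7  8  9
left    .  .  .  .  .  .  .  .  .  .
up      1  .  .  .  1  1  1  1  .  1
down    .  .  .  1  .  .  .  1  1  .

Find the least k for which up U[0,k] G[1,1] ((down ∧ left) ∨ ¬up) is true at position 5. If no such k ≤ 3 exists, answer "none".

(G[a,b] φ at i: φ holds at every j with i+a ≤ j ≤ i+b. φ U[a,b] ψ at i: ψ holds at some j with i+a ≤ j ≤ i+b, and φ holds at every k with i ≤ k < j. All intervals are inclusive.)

Need earliest j ≥ 5 with G[1,1] ((down ∧ left) ∨ ¬up), and up at every k in [5,j-1].
  j=5: rhs fails.
  j=6: rhs fails.
  j=7: rhs holds; lhs holds on [5,6]. k = 2.

2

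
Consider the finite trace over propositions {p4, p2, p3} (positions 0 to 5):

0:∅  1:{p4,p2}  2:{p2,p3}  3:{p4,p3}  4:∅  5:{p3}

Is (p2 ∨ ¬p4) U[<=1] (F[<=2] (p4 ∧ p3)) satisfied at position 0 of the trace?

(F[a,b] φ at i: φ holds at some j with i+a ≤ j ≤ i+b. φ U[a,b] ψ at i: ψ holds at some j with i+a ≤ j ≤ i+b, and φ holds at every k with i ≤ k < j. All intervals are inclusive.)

Need some j in [0,1] with F[<=2] (p4 ∧ p3), and (p2 ∨ ¬p4) at every k in [0,j-1].
  j=0: F[<=2] (p4 ∧ p3) — fails (none in [0,2]).
  j=1: F[<=2] (p4 ∧ p3) holds; (p2 ∨ ¬p4) holds at every k in [0,0] → satisfied.

Yes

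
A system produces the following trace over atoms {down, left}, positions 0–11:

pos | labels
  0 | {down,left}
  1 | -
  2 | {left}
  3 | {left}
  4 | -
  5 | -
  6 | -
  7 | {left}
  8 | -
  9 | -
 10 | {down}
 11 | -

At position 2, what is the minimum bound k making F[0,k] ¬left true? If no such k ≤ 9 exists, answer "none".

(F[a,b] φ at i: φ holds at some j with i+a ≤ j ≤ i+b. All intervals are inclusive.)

Scan j = 2,3,… for ¬left:
  j=2: fails
  j=3: fails
  j=4: holds
First hit at j=4, so smallest k = 4-2 = 2.

2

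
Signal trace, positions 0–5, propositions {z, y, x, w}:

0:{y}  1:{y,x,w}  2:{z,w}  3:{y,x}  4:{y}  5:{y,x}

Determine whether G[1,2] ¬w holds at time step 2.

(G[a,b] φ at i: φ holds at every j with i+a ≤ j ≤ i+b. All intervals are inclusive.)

Holds

Check ¬w at every j in [3,4]:
  j=3: true
  j=4: true
All positions satisfy it → formula holds.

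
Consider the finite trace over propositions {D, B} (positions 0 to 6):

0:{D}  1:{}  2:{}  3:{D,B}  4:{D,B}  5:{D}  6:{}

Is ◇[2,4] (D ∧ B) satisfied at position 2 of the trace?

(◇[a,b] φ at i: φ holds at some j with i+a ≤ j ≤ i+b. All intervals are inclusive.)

Yes

Check (D ∧ B) at each j in [4,6]:
  j=4: true
  j=5: false
  j=6: false
Found at j=4 → formula holds.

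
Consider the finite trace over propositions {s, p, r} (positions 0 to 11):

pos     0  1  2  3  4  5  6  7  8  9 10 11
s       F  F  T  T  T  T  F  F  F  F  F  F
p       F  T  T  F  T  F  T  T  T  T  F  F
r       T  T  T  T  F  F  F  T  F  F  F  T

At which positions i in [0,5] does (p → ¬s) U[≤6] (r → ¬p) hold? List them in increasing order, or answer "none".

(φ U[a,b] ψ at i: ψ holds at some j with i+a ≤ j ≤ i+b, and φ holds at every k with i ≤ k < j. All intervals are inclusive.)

Evaluate at each i in [0,5]:
  i=0: ✓ (rhs at j=0)
  i=1: ✗ (lhs fails at k=2 before rhs at j=3)
  i=2: ✗ (lhs fails at k=2 before rhs at j=3)
  i=3: ✓ (rhs at j=3)
  i=4: ✓ (rhs at j=4)
  i=5: ✓ (rhs at j=5)

0, 3, 4, 5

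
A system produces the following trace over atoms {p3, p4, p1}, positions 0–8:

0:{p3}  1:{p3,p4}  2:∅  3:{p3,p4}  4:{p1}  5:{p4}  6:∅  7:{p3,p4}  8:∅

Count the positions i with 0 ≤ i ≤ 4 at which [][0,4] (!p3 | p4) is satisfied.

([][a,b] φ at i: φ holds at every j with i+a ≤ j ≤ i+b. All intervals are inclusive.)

4

Evaluate at each i in [0,4]:
  i=0: ✗ (fails at j=0)
  i=1: ✓ (all of [1,5])
  i=2: ✓ (all of [2,6])
  i=3: ✓ (all of [3,7])
  i=4: ✓ (all of [4,8])
Positions where it holds: {1, 2, 3, 4} → 4.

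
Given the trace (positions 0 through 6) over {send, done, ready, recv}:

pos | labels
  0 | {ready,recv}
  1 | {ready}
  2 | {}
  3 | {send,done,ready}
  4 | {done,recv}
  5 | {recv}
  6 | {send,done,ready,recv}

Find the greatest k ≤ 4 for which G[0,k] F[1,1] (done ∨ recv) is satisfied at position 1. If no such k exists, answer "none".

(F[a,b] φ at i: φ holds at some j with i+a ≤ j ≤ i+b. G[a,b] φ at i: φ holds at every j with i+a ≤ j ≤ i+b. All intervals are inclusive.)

none

F[1,1] (done ∨ recv) must hold from j=1 onward; find where it first fails.
  j=1: fails → no k works.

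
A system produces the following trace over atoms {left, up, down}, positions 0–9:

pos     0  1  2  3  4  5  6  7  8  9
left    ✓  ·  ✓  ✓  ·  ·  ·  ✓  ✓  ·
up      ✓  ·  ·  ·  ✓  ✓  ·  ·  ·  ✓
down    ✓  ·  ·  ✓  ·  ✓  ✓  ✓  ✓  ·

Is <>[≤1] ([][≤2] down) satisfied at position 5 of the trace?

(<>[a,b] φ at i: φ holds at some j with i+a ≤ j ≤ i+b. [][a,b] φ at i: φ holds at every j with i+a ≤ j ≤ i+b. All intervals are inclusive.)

Check [][≤2] down at each j in [5,6]:
  j=5: holds on [5,7]
  j=6: holds on [6,8]
Found at j=5 → formula holds.

Yes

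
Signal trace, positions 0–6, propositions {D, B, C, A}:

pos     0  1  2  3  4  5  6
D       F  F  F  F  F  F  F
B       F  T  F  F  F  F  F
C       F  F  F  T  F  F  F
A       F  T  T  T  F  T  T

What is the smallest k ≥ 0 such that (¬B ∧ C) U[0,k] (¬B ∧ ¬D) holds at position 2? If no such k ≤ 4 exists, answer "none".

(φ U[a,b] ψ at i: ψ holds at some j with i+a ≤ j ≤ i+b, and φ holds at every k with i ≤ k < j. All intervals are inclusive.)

Need earliest j ≥ 2 with (¬B ∧ ¬D), and (¬B ∧ C) at every k in [2,j-1].
  j=2: rhs holds (empty prefix). k = 0.

0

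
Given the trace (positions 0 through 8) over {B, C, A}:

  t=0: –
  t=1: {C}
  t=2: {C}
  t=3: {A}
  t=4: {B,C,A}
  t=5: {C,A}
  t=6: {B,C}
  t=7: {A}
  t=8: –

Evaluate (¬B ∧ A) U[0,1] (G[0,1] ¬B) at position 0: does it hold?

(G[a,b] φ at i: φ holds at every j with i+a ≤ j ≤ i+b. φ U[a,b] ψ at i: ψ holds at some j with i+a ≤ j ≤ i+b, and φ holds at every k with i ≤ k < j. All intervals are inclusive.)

Yes

Need some j in [0,1] with G[0,1] ¬B, and (¬B ∧ A) at every k in [0,j-1].
  j=0: G[0,1] ¬B holds; no prefix to check → satisfied.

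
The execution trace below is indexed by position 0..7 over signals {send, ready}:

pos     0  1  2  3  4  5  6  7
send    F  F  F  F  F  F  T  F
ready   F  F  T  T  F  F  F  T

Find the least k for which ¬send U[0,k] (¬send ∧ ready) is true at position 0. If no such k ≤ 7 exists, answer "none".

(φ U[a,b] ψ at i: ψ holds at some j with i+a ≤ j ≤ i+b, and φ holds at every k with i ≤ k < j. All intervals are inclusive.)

Need earliest j ≥ 0 with (¬send ∧ ready), and ¬send at every k in [0,j-1].
  j=0: rhs fails.
  j=1: rhs fails.
  j=2: rhs holds; lhs holds on [0,1]. k = 2.

2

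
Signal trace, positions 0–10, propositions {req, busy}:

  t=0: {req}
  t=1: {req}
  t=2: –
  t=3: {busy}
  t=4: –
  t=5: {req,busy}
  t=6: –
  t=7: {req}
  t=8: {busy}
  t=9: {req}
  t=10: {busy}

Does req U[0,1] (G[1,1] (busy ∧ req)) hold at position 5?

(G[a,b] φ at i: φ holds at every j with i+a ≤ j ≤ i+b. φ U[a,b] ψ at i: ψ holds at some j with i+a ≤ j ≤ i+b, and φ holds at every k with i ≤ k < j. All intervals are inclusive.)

Need some j in [5,6] with G[1,1] (busy ∧ req), and req at every k in [5,j-1].
  j=5: G[1,1] (busy ∧ req) — fails at 6.
  j=6: G[1,1] (busy ∧ req) — fails at 7.
No j in the window works → until fails.

False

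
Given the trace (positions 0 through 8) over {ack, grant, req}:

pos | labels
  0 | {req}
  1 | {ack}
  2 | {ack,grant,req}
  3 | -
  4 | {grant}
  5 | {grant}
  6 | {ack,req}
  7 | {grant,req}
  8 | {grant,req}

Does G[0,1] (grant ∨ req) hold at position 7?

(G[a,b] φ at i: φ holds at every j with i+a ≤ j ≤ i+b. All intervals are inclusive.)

Check (grant ∨ req) at every j in [7,8]:
  j=7: true
  j=8: true
All positions satisfy it → formula holds.

Holds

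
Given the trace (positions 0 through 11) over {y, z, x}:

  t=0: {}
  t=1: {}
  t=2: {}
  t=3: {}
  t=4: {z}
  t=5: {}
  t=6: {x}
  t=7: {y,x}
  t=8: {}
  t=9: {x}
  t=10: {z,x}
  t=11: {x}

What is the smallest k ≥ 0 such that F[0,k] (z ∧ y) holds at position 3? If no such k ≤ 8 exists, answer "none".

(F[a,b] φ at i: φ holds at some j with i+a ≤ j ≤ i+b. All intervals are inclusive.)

Scan j = 3,4,… for (z ∧ y):
  j=3: fails
  j=4: fails
  j=5: fails
  j=6: fails
  j=7: fails
  j=8: fails
  j=9: fails
  j=10: fails
  j=11: fails
No j in [3,11] satisfies it → none.

none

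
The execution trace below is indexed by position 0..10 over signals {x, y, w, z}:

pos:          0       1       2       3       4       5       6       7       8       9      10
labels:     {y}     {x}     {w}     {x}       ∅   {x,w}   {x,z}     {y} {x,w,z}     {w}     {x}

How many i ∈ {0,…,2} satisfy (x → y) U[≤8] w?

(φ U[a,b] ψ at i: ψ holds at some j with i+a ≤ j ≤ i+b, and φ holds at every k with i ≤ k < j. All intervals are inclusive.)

Evaluate at each i in [0,2]:
  i=0: ✗ (lhs fails at k=1 before rhs at j=2)
  i=1: ✗ (lhs fails at k=1 before rhs at j=2)
  i=2: ✓ (rhs at j=2)
Positions where it holds: {2} → 1.

1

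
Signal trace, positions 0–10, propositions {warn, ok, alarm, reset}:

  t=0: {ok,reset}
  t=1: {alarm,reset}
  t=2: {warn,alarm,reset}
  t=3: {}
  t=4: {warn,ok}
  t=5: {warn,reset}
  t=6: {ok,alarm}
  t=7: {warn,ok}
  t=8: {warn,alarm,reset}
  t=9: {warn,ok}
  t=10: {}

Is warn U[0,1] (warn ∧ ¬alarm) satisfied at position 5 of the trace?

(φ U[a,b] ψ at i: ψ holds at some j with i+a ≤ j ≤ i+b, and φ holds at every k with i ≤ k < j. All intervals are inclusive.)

Need some j in [5,6] with (warn ∧ ¬alarm), and warn at every k in [5,j-1].
  j=5: (warn ∧ ¬alarm) holds; no prefix to check → satisfied.

Yes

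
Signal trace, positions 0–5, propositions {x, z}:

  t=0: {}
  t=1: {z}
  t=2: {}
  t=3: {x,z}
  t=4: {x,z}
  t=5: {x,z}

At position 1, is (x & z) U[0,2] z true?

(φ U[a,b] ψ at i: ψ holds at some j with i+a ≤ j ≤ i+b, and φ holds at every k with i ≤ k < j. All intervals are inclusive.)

Need some j in [1,3] with z, and (x & z) at every k in [1,j-1].
  j=1: z holds; no prefix to check → satisfied.

True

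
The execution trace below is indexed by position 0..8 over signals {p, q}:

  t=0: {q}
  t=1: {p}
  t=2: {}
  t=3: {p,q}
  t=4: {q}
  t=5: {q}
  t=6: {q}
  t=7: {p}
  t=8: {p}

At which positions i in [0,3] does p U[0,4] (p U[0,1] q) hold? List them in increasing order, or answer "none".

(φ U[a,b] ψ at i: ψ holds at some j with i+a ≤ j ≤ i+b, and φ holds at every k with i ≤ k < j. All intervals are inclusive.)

Evaluate at each i in [0,3]:
  i=0: ✓ (rhs at j=0)
  i=1: ✗ (lhs fails at k=2 before rhs at j=3)
  i=2: ✗ (lhs fails at k=2 before rhs at j=3)
  i=3: ✓ (rhs at j=3)

0, 3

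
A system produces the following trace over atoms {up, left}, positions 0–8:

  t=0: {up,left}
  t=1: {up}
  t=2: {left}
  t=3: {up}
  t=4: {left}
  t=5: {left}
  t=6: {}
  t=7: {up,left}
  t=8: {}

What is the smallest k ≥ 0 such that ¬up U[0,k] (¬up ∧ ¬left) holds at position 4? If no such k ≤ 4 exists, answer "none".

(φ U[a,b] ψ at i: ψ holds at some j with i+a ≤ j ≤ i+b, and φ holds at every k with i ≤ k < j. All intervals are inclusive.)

Need earliest j ≥ 4 with (¬up ∧ ¬left), and ¬up at every k in [4,j-1].
  j=4: rhs fails.
  j=5: rhs fails.
  j=6: rhs holds; lhs holds on [4,5]. k = 2.

2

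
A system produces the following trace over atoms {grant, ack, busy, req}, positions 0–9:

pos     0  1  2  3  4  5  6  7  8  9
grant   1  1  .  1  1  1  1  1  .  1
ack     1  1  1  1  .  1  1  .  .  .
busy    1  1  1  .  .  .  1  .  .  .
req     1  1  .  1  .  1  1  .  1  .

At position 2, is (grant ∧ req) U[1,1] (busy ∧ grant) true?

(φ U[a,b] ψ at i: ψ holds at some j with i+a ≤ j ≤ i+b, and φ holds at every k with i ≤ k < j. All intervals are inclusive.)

Need some j in [3,3] with (busy ∧ grant), and (grant ∧ req) at every k in [2,j-1].
  j=3: (busy ∧ grant) false.
No j in the window works → until fails.

No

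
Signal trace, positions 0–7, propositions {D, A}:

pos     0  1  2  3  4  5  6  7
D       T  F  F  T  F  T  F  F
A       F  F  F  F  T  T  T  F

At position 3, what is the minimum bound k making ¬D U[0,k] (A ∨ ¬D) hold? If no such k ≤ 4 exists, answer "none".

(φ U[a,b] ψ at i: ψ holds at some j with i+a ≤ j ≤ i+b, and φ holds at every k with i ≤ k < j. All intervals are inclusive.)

Need earliest j ≥ 3 with (A ∨ ¬D), and ¬D at every k in [3,j-1].
  j=3: rhs fails.
  j=4: rhs holds but lhs fails at k=3.
  j=5: rhs holds but lhs fails at k=3.
  j=6: rhs holds but lhs fails at k=3.
  j=7: rhs holds but lhs fails at k=3.
No witness within the range → none.

none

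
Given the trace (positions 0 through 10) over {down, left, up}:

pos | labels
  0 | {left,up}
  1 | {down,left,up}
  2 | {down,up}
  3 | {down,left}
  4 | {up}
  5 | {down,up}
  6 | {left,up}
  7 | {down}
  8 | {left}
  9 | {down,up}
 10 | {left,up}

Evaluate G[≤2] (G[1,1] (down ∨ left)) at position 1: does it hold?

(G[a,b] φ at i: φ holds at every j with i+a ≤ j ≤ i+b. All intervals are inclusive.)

Check G[1,1] (down ∨ left) at every j in [1,3]:
  j=1: holds on [2,2]
  j=2: holds on [3,3]
  j=3: fails at 4
Fails at j=3 → formula fails.

No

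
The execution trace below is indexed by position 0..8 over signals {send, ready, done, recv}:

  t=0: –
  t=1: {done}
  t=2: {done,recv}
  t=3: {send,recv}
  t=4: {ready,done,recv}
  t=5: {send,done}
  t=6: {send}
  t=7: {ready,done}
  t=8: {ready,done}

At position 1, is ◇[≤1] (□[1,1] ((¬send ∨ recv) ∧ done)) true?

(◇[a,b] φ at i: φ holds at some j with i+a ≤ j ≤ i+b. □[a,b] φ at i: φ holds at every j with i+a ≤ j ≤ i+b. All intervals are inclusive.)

True

Check □[1,1] ((¬send ∨ recv) ∧ done) at each j in [1,2]:
  j=1: holds on [2,2]
  j=2: fails at 3
Found at j=1 → formula holds.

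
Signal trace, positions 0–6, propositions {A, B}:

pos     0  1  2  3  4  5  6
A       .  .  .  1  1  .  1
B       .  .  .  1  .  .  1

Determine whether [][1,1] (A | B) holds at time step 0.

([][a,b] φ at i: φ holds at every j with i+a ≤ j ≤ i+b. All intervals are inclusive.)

No

Check (A | B) at every j in [1,1]:
  j=1: false
Fails at j=1 → formula fails.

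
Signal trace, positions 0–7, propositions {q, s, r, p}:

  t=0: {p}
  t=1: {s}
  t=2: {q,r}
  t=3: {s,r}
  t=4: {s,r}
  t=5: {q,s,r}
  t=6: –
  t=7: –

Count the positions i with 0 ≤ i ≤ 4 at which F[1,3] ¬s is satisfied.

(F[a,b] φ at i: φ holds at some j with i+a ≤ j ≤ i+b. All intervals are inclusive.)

Evaluate at each i in [0,4]:
  i=0: ✓ (witness j=2)
  i=1: ✓ (witness j=2)
  i=2: ✗ (none in [3,5])
  i=3: ✓ (witness j=6)
  i=4: ✓ (witness j=6)
Positions where it holds: {0, 1, 3, 4} → 4.

4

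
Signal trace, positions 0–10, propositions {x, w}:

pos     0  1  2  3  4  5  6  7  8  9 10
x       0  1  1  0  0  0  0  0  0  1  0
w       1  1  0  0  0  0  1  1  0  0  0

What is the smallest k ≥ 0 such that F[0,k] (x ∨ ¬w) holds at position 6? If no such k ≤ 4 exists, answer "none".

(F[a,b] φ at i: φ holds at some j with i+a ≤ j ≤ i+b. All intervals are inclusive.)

2

Scan j = 6,7,… for (x ∨ ¬w):
  j=6: fails
  j=7: fails
  j=8: holds
First hit at j=8, so smallest k = 8-6 = 2.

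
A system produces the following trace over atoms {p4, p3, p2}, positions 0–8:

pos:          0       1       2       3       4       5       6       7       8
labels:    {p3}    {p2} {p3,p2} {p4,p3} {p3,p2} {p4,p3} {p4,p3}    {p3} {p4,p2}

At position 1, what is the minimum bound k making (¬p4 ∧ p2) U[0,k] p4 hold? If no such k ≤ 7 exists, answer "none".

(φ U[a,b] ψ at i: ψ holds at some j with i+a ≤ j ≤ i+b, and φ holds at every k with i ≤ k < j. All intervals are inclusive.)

Need earliest j ≥ 1 with p4, and (¬p4 ∧ p2) at every k in [1,j-1].
  j=1: rhs fails.
  j=2: rhs fails.
  j=3: rhs holds; lhs holds on [1,2]. k = 2.

2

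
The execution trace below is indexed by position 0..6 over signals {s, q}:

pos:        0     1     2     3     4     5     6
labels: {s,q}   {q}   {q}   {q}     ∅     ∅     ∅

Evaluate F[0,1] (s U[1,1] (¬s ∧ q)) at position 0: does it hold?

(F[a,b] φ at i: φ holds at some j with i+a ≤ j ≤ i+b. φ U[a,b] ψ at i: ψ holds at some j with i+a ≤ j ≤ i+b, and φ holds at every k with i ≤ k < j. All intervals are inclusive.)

Yes

Check (s U[1,1] (¬s ∧ q)) at each j in [0,1]:
  j=0: holds
  j=1: fails
Found at j=0 → formula holds.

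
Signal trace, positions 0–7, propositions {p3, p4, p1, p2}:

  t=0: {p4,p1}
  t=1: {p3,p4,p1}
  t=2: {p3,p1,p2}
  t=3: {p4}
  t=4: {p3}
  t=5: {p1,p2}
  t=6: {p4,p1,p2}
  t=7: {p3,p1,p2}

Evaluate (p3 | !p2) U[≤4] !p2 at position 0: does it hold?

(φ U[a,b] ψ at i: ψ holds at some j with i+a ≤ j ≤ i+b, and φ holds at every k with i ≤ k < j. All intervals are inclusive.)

Need some j in [0,4] with !p2, and (p3 | !p2) at every k in [0,j-1].
  j=0: !p2 holds; no prefix to check → satisfied.

Holds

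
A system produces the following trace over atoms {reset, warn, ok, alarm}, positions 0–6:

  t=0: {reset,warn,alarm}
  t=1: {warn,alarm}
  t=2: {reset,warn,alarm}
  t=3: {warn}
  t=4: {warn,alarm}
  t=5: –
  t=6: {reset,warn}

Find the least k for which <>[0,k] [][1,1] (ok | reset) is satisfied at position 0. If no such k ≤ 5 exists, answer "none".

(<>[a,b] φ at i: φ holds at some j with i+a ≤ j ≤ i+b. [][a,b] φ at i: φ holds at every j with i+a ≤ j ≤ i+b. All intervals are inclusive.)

Scan j = 0,1,… for [][1,1] (ok | reset):
  j=0: fails
  j=1: holds
First hit at j=1, so smallest k = 1-0 = 1.

1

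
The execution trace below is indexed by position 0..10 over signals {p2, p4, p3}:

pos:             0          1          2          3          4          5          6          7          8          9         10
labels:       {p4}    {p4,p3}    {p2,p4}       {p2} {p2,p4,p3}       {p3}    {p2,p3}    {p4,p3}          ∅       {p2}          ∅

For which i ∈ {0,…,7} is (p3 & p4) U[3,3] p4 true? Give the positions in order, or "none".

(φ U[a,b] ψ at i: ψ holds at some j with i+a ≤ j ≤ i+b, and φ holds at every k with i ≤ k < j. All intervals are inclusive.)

Evaluate at each i in [0,7]:
  i=0: ✗ (no rhs in [3,3])
  i=1: ✗ (lhs fails at k=2 before rhs at j=4)
  i=2: ✗ (no rhs in [5,5])
  i=3: ✗ (no rhs in [6,6])
  i=4: ✗ (lhs fails at k=5 before rhs at j=7)
  i=5: ✗ (no rhs in [8,8])
  i=6: ✗ (no rhs in [9,9])
  i=7: ✗ (no rhs in [10,10])

none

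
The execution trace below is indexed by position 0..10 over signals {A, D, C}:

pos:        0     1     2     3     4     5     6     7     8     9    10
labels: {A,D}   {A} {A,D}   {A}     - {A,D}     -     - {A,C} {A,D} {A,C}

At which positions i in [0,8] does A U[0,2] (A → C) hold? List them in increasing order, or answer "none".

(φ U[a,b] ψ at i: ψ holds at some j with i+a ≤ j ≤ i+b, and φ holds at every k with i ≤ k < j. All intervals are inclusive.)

Evaluate at each i in [0,8]:
  i=0: ✗ (no rhs in [0,2])
  i=1: ✗ (no rhs in [1,3])
  i=2: ✓ (rhs at j=4; lhs holds on [2,3])
  i=3: ✓ (rhs at j=4; lhs holds on [3,3])
  i=4: ✓ (rhs at j=4)
  i=5: ✓ (rhs at j=6; lhs holds on [5,5])
  i=6: ✓ (rhs at j=6)
  i=7: ✓ (rhs at j=7)
  i=8: ✓ (rhs at j=8)

2, 3, 4, 5, 6, 7, 8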